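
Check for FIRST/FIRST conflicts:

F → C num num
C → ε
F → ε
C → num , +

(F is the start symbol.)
No FIRST/FIRST conflicts.

FIRST sets of the non-terminals at (or reachable through a nullable prefix from) the front of some alternative:
  FIRST(C) = { 'num', ε }

Productions for F:
  F → C num num: FIRST = { 'num' }
  F → ε: FIRST = { ε }
Productions for C:
  C → ε: FIRST = { ε }
  C → num , +: FIRST = { 'num' }

All alternatives of each non-terminal have pairwise disjoint FIRST sets.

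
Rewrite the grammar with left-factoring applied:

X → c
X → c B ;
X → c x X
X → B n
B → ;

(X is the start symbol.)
X → c X'
X' → ε
X' → B ;
X' → x X
X → B n
B → ;

Left-factoring transforms A → αβ₁ | αβ₂ into A → αA' and A' → β₁ | β₂
(α is the longest common prefix among the alternatives). Repeat until
no nonterminal has two alternatives with a common prefix.

Round 1: X has alternatives sharing prefix 'c'. Introduce X': X → c X'
  Add: X' → ε
  Add: X' → B ;
  Add: X' → x X

No remaining common prefixes — done.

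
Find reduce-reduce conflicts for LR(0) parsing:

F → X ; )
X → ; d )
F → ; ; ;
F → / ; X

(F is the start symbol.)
No reduce-reduce conflicts

A reduce-reduce conflict occurs when an LR(0) state has two complete items [A → α .] and [B → β .] — both call for a reduction, and with no lookahead the parser cannot choose between them.

Augment with F' → F and build the canonical LR(0) collection (I0 = CLOSURE({[F' → . F]}), then GOTO on every symbol after a dot until no new states appear). It has 14 states:
  I0: { [F → . / ; X], [F → . ; ; ;], [F → . X ; )], [F' → . F], [X → . ; d )] }  — shift
  I1: { [F → / . ; X] }  — shift
  I2: { [F → ; . ; ;], [X → ; . d )] }  — shift
  I3: { [F' → F .] }  — accept
  I4: { [F → X . ; )] }  — shift
  I5: { [F → X ; . )] }  — shift
  I6: { [F → X ; ) .] }  — reduce
  I7: { [F → ; ; . ;] }  — shift
  I8: { [X → ; d . )] }  — shift
  I9: { [X → ; d ) .] }  — reduce
  I10: { [F → ; ; ; .] }  — reduce
  I11: { [F → / ; . X], [X → . ; d )] }  — shift
  I12: { [X → ; . d )] }  — shift
  I13: { [F → / ; X .] }  — reduce

No state contains more than one complete item.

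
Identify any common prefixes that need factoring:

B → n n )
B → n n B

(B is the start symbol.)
Yes, B has productions with common prefix 'n n'

Left-factoring is needed when two productions for the same non-terminal
share a common prefix on the right-hand side.

Productions for B:
  B → n n )
  B → n n B

Found common prefix 'n n' in productions for B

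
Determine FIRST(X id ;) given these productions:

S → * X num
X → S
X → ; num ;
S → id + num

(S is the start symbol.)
FIRST sets of the non-terminals involved (from the grammar, by fixed-point iteration):
  FIRST(X) = { '*', ';', 'id' }

To compute FIRST(X id ;), process the symbols left to right:
Symbol X is a non-terminal. Add FIRST(X) \ {ε} = { '*', ';', 'id' }
X is not nullable (ε ∉ FIRST(X)), so stop here.
FIRST(X id ;) = { '*', ';', 'id' }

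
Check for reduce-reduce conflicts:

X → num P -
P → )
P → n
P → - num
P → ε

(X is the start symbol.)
No reduce-reduce conflicts

A reduce-reduce conflict occurs when an LR(0) state has two complete items [A → α .] and [B → β .] — both call for a reduction, and with no lookahead the parser cannot choose between them.

Augment with X' → X and build the canonical LR(0) collection (I0 = CLOSURE({[X' → . X]}), then GOTO on every symbol after a dot until no new states appear). It has 9 states:
  I0: { [X → . num P -], [X' → . X] }  — shift
  I1: { [X' → X .] }  — accept
  I2: { [P → . )], [P → . - num], [P → . n], [P → .], [X → num . P -] }  — shift, reduce
  I3: { [P → ) .] }  — reduce
  I4: { [P → - . num] }  — shift
  I5: { [X → num P . -] }  — shift
  I6: { [P → n .] }  — reduce
  I7: { [X → num P - .] }  — reduce
  I8: { [P → - num .] }  — reduce

No state contains more than one complete item.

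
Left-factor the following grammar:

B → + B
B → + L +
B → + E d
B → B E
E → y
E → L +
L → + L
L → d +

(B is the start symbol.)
B → + B'
B' → B
B' → L +
B' → E d
B → B E
E → y
E → L +
L → + L
L → d +

Left-factoring transforms A → αβ₁ | αβ₂ into A → αA' and A' → β₁ | β₂
(α is the longest common prefix among the alternatives). Repeat until
no nonterminal has two alternatives with a common prefix.

Round 1: B has alternatives sharing prefix '+'. Introduce B': B → + B'
  Add: B' → B
  Add: B' → L +
  Add: B' → E d

No remaining common prefixes — done.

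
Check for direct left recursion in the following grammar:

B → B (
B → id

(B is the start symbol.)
Yes, B is left-recursive

Direct left recursion occurs when N → N α for some non-terminal N (the right-hand side begins with the left-hand side itself).

B → B (: LEFT RECURSIVE (starts with B)
B → id: starts with id

The grammar has direct left recursion on: B.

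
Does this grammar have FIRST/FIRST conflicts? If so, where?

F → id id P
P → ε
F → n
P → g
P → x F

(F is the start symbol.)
No FIRST/FIRST conflicts.

Productions for F:
  F → id id P: FIRST = { 'id' }
  F → n: FIRST = { 'n' }
Productions for P:
  P → ε: FIRST = { ε }
  P → g: FIRST = { 'g' }
  P → x F: FIRST = { 'x' }

All alternatives of each non-terminal have pairwise disjoint FIRST sets.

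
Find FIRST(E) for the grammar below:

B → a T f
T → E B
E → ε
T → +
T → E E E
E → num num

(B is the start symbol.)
{ 'num', ε }

To compute FIRST(E), examine every production with E on the left-hand side, reading each right-hand side left to right until a non-nullable symbol is reached.

From E → ε:
  - ε-production, so ε ∈ FIRST(E)
From E → num num:
  - num is a terminal: add 'num' and stop

Collecting: FIRST(E) = { 'num', ε }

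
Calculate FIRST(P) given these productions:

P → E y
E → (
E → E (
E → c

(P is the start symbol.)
{ '(', 'c' }

FIRST sets of the other non-terminals involved (by the same procedure, iterated to a fixed point):
  FIRST(E) = { '(', 'c' }

From P → E y:
  - E is a non-terminal: add FIRST(E) \ {ε} = { '(', 'c' }
    E is not nullable, so stop

Collecting: FIRST(P) = { '(', 'c' }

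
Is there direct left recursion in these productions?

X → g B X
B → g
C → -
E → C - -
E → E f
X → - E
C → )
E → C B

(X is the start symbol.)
X → g B X: starts with g
B → g: starts with g
C → -: starts with '-'
E → C - -: starts with C
E → E f: LEFT RECURSIVE (starts with E)
X → - E: starts with '-'
C → ): starts with ')'
E → C B: starts with C

The grammar has direct left recursion on: E.

Answer: Yes, E is left-recursive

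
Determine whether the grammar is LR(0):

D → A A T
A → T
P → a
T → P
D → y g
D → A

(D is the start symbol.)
A grammar is LR(0) if no state in the canonical LR(0) collection has:
  - both a shift item (dot before a terminal) and a complete item (shift-reduce conflict), or
  - two or more complete items (reduce-reduce conflict; the accept item [D' → D .] counts as a complete item here).

Augment with D' → D and build the canonical LR(0) collection (I0 = CLOSURE({[D' → . D]}), then GOTO on every symbol after a dot until no new states appear). It has 10 states:
  I0: { [A → . T], [D → . A A T], [D → . A], [D → . y g], [D' → . D], [P → . a], [T → . P] }  — shift
  I1: { [A → . T], [D → A . A T], [D → A .], [P → . a], [T → . P] }  — shift, reduce
  I2: { [D' → D .] }  — accept
  I3: { [T → P .] }  — reduce
  I4: { [A → T .] }  — reduce
  I5: { [P → a .] }  — reduce
  I6: { [D → y . g] }  — shift
  I7: { [D → y g .] }  — reduce
  I8: { [D → A A . T], [P → . a], [T → . P] }  — shift
  I9: { [D → A A T .] }  — reduce

Conflict in state I1:
  Shift-reduce conflict between [D → A .] and [P → . a]
So the grammar is NOT LR(0).

Answer: No. Shift-reduce conflict between [D → A .] and [P → . a]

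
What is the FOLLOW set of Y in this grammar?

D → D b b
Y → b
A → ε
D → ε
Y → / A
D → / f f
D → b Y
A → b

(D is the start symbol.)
To compute FOLLOW(Y), find every occurrence of Y on a right-hand side N → α Y β: add FIRST(β) \ {ε}, and if β is empty or nullable also add FOLLOW(N). Iterate to a fixed point.

In D → b Y: Y is at the end, add FOLLOW(D)

The FOLLOW sets referred to above (computed the same way, to a fixed point):
  FOLLOW(D) = { $, 'b' }

Taking the union: FOLLOW(Y) = { $, 'b' }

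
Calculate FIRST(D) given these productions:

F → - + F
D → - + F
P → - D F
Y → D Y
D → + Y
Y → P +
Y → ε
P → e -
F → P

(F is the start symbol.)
To compute FIRST(D), examine every production with D on the left-hand side, reading each right-hand side left to right until a non-nullable symbol is reached.

From D → - + F:
  - '-' is a terminal: add '-' and stop
From D → + Y:
  - '+' is a terminal: add '+' and stop

Collecting: FIRST(D) = { '+', '-' }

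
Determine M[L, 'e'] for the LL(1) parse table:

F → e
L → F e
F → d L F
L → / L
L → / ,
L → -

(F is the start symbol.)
To find M[L, 'e'], we find productions for L where 'e' is in the predict set (PREDICT(N → α) = (FIRST(α) \ {ε}) ∪ (FOLLOW(N) if α ⇒* ε)).

Relevant sets:
  FIRST(F) = { 'd', 'e' }

L → F e: PREDICT = { 'd', 'e' }
  'e' is in predict set, so this production goes in M[L, 'e']
L → / L: PREDICT = { '/' }
L → / ,: PREDICT = { '/' }
L → -: PREDICT = { '-' }

M[L, 'e'] = L → F e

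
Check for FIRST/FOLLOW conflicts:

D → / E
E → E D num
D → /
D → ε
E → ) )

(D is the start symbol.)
No FIRST/FOLLOW conflicts.

A FIRST/FOLLOW conflict occurs when a non-terminal N has a nullable alternative N → β (β ⇒* ε) and another alternative N → α with FIRST(α) ∩ FOLLOW(N) ≠ ∅: on such a lookahead the parser cannot decide between expanding α and letting N vanish via β.

Nullable non-terminals: D.

D: nullable alternative(s) D → ε; FOLLOW(D) = { $, 'num' }
  D → / E: FIRST \ {ε} = { '/' } — disjoint from FOLLOW(D)
  D → /: FIRST \ {ε} = { '/' } — disjoint from FOLLOW(D)
  D → ε: FIRST \ {ε} = { } — this is the only nullable alternative, skip

E has no nullable alternative, so no FIRST/FOLLOW check is needed there.

No FIRST/FOLLOW conflicts found.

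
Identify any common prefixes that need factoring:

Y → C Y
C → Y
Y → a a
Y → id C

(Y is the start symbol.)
No, left-factoring is not needed

Left-factoring is needed when two productions for the same non-terminal
share a common prefix on the right-hand side.

Productions for Y:
  Y → C Y
  Y → a a
  Y → id C

No common prefixes found.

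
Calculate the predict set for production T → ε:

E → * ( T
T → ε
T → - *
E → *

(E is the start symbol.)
{ $ }

PREDICT(T → ε) = (FIRST(RHS) \ {ε}) ∪ (FOLLOW(T) if ε ∈ FIRST(RHS), i.e. RHS ⇒* ε)
The right-hand side is ε (FIRST(ε) = { ε }), so the predict set is FOLLOW(T) = { $ }
PREDICT(T → ε) = { $ }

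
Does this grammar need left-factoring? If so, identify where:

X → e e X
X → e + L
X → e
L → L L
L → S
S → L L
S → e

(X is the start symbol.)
Left-factoring is needed when two productions for the same non-terminal
share a common prefix on the right-hand side.

Productions for X:
  X → e e X
  X → e + L
  X → e
Productions for L:
  L → L L
  L → S
Productions for S:
  S → L L
  S → e

Found common prefix 'e' in productions for X

Answer: Yes, X has productions with common prefix 'e'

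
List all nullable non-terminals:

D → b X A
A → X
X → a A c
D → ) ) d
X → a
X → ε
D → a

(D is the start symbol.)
{ 'A', 'X' }

ε-productions: X → ε
So X is immediately nullable.
A → X: every symbol on the right is nullable, so A is nullable too.
No further non-terminal can be added: every production for the remaining non-terminals contains a terminal or a non-nullable non-terminal.
Nullable = { 'A', 'X' }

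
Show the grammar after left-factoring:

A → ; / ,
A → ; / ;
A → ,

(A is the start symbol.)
Left-factoring transforms A → αβ₁ | αβ₂ into A → αA' and A' → β₁ | β₂
(α is the longest common prefix among the alternatives). Repeat until
no nonterminal has two alternatives with a common prefix.

Round 1: A has alternatives sharing prefix '; /'. Introduce A': A → ; / A'
  Add: A' → ,
  Add: A' → ;

No remaining common prefixes — done.

Resulting grammar:
A → ; / A'
A' → ,
A' → ;
A → ,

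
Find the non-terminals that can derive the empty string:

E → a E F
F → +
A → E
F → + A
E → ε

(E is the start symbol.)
{ 'A', 'E' }

A non-terminal is nullable if it can derive ε (the empty string): either it has an ε-production, or it has a production whose right-hand side consists entirely of nullable non-terminals.

ε-productions: E → ε
So E is immediately nullable.
A → E: every symbol on the right is nullable, so A is nullable too.
No further non-terminal can be added: every production for the remaining non-terminals contains a terminal or a non-nullable non-terminal.
Nullable = { 'A', 'E' }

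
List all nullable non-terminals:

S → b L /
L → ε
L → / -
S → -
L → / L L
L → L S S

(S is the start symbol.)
{ 'L' }

ε-productions: L → ε
So L is immediately nullable.
No further non-terminal can be added: every production for the remaining non-terminals contains a terminal or a non-nullable non-terminal.
Nullable = { 'L' }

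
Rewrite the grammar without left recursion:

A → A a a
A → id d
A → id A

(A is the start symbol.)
A → id d A'
A → id A A'
A' → a a A'
A' → ε

A is directly left-recursive. The standard transformation for
  A → A α₁ | ... | A α_m | β₁ | ... | β_n
is
  A  → β₁ A' | ... | β_n A'
  A' → α₁ A' | ... | α_m A' | ε

A → id d becomes A → id d A'
A → id A becomes A → id A A'
A → A a a becomes A' → a a A'
Add A' → ε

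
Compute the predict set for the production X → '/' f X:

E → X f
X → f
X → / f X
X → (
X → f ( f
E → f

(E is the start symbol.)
PREDICT(X → '/' f X) = (FIRST(RHS) \ {ε}) ∪ (FOLLOW(X) if ε ∈ FIRST(RHS), i.e. RHS ⇒* ε)
FIRST('/' f X) = { '/' }
ε ∉ FIRST('/' f X), so FOLLOW(X) is not added.
PREDICT(X → '/' f X) = { '/' }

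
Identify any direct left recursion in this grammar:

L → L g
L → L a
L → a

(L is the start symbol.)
Direct left recursion occurs when N → N α for some non-terminal N (the right-hand side begins with the left-hand side itself).

L → L g: LEFT RECURSIVE (starts with L)
L → L a: LEFT RECURSIVE (starts with L)
L → a: starts with a

The grammar has direct left recursion on: L.

Answer: Yes, L is left-recursive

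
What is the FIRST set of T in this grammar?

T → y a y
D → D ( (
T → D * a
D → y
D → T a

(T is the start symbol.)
FIRST sets of the other non-terminals involved (by the same procedure, iterated to a fixed point):
  FIRST(D) = { 'y' }

From T → y a y:
  - y is a terminal: add 'y' and stop
From T → D * a:
  - D is a non-terminal: add FIRST(D) \ {ε} = { 'y' }
    D is not nullable, so stop

Collecting: FIRST(T) = { 'y' }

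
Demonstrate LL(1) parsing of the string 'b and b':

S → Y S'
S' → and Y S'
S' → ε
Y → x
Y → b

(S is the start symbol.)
Stack is shown with the top on the left.

Stack       Input      Action
-----------------------------
S $         b and b $  output S → Y S'
Y S' $      b and b $  output Y → b
b S' $      b and b $  match 'b'
S' $        and b $    output S' → and Y S'
and Y S' $  and b $    match 'and'
Y S' $      b $        output Y → b
b S' $      b $        match 'b'
S' $        $          output S' → ε
$           $          accept

The string is accepted.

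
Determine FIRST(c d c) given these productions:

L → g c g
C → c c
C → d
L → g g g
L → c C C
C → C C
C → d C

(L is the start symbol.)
To compute FIRST(c d c), process the symbols left to right:
Symbol c is a terminal. Add 'c' and stop.
FIRST(c d c) = { 'c' }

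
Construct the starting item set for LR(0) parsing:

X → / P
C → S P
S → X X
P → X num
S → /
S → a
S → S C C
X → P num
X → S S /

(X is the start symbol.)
{ [P → . X num], [S → . /], [S → . S C C], [S → . X X], [S → . a], [X → . / P], [X → . P num], [X → . S S /], [X' → . X] }

First, augment the grammar with X' → X
I₀ = CLOSURE({ [X' → . X] }):
  [X' → . X] has the dot before X: add [X → . / P], [X → . P num], [X → . S S /]
  [X → . P num] has the dot before P: add [P → . X num]
  [X → . S S /] has the dot before S: add [S → . X X], [S → . /], [S → . a], [S → . S C C]
No further items can be added.

I₀ = { [P → . X num], [S → . /], [S → . S C C], [S → . X X], [S → . a], [X → . / P], [X → . P num], [X → . S S /], [X' → . X] }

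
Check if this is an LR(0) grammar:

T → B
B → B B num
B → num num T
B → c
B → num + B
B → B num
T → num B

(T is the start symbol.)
No. Shift-reduce conflict between [T → B .] and [B → B . num]

A grammar is LR(0) if no state in the canonical LR(0) collection has:
  - both a shift item (dot before a terminal) and a complete item (shift-reduce conflict), or
  - two or more complete items (reduce-reduce conflict; the accept item [T' → T .] counts as a complete item here).

Augment with T' → T and build the canonical LR(0) collection (I0 = CLOSURE({[T' → . T]}), then GOTO on every symbol after a dot until no new states appear). It has 17 states:
  I0: { [B → . B B num], [B → . B num], [B → . c], [B → . num + B], [B → . num num T], [T → . B], [T → . num B], [T' → . T] }  — shift
  I1: { [B → . B B num], [B → . B num], [B → . c], [B → . num + B], [B → . num num T], [B → B . B num], [B → B . num], [T → B .] }  — shift, reduce
  I2: { [T' → T .] }  — accept
  I3: { [B → c .] }  — reduce
  I4: { [B → . B B num], [B → . B num], [B → . c], [B → . num + B], [B → . num num T], [B → num . + B], [B → num . num T], [T → num . B] }  — shift
  I5: { [B → . B B num], [B → . B num], [B → . c], [B → . num + B], [B → . num num T], [B → num + . B] }  — shift
  I6: { [B → . B B num], [B → . B num], [B → . c], [B → . num + B], [B → . num num T], [B → B . B num], [B → B . num], [T → num B .] }  — shift, reduce
  I7: { [B → . B B num], [B → . B num], [B → . c], [B → . num + B], [B → . num num T], [B → num . + B], [B → num . num T], [B → num num . T], [T → . B], [T → . num B] }  — shift
  I8: { [B → num num T .] }  — reduce
  I9: { [B → . B B num], [B → . B num], [B → . c], [B → . num + B], [B → . num num T], [B → num . + B], [B → num . num T], [B → num num . T], [T → . B], [T → . num B], [T → num . B] }  — shift
  I10: { [B → . B B num], [B → . B num], [B → . c], [B → . num + B], [B → . num num T], [B → B . B num], [B → B . num], [T → B .], [T → num B .] }  — shift, 2 reduces
  I11: { [B → . B B num], [B → . B num], [B → . c], [B → . num + B], [B → . num num T], [B → B . B num], [B → B . num], [B → B B . num] }  — shift
  I12: { [B → B num .], [B → num . + B], [B → num . num T] }  — shift, reduce
  I13: { [B → . B B num], [B → . B num], [B → . c], [B → . num + B], [B → . num num T], [B → num num . T], [T → . B], [T → . num B] }  — shift
  I14: { [B → B B num .], [B → B num .], [B → num . + B], [B → num . num T] }  — shift, 2 reduces
  I15: { [B → . B B num], [B → . B num], [B → . c], [B → . num + B], [B → . num num T], [B → B . B num], [B → B . num], [B → num + B .] }  — shift, reduce
  I16: { [B → num . + B], [B → num . num T] }  — shift

Conflict in state I1:
  Shift-reduce conflict between [T → B .] and [B → B . num]
So the grammar is NOT LR(0).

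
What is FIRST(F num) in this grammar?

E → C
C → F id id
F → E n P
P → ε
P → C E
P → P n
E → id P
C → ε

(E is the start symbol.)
{ 'id', 'n' }

FIRST sets of the non-terminals involved (from the grammar, by fixed-point iteration):
  FIRST(F) = { 'id', 'n' }

To compute FIRST(F num), process the symbols left to right:
Symbol F is a non-terminal. Add FIRST(F) \ {ε} = { 'id', 'n' }
F is not nullable (ε ∉ FIRST(F)), so stop here.
FIRST(F num) = { 'id', 'n' }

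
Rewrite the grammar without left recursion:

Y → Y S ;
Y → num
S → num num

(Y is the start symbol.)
Y is directly left-recursive. The standard transformation for
  A → A α₁ | ... | A α_m | β₁ | ... | β_n
is
  A  → β₁ A' | ... | β_n A'
  A' → α₁ A' | ... | α_m A' | ε

Y → num becomes Y → num Y'
Y → Y S ; becomes Y' → S ; Y'
Add Y' → ε

Productions for other non-terminals are unchanged:
  S → num num

Resulting grammar:
Y → num Y'
Y' → S ; Y'
Y' → ε
S → num num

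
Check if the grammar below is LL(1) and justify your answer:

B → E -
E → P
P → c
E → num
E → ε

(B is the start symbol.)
Relevant sets:
  FIRST(P) = { 'c' }
  FOLLOW(E) = { '-' }

For E:
  PREDICT(E → P) = { 'c' }
  PREDICT(E → num) = { 'num' }
  PREDICT(E → ε) = { '-' }
B, P have a single production, so nothing to check there.

All predict sets are disjoint. The grammar IS LL(1).

Answer: Yes, the grammar is LL(1).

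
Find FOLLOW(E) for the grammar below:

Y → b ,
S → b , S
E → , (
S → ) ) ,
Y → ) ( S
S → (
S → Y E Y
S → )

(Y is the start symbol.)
{ ')', 'b' }

To compute FOLLOW(E), find every occurrence of E on a right-hand side N → α E β: add FIRST(β) \ {ε}, and if β is empty or nullable also add FOLLOW(N). Iterate to a fixed point.

In S → Y E Y: E is followed by Y, add FIRST(Y) \ {ε} = { ')', 'b' }

Taking the union: FOLLOW(E) = { ')', 'b' }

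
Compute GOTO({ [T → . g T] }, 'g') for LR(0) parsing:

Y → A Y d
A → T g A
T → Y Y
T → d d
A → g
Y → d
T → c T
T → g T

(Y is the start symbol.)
{ [A → . T g A], [A → . g], [T → . Y Y], [T → . c T], [T → . d d], [T → . g T], [T → g . T], [Y → . A Y d], [Y → . d] }

GOTO(I, 'g') = CLOSURE({ [A → αX.β] : [A → α.Xβ] ∈ I, X = 'g' })

Items with dot before 'g', with the dot advanced:
  [T → . g T] → [T → g . T]
Closure of the advanced items:
  [T → g . T] has the dot before T: add [T → . Y Y], [T → . d d], [T → . c T], [T → . g T]
  [T → . Y Y] has the dot before Y: add [Y → . A Y d], [Y → . d]
  [Y → . A Y d] has the dot before A: add [A → . T g A], [A → . g]

GOTO = { [A → . T g A], [A → . g], [T → . Y Y], [T → . c T], [T → . d d], [T → . g T], [T → g . T], [Y → . A Y d], [Y → . d] }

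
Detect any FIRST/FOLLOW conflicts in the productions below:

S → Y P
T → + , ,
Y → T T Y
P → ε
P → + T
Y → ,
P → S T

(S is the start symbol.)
Yes. P → '+' T with FOLLOW(P) on { '+' }; P → S T with FOLLOW(P) on { '+' }

A FIRST/FOLLOW conflict occurs when a non-terminal N has a nullable alternative N → β (β ⇒* ε) and another alternative N → α with FIRST(α) ∩ FOLLOW(N) ≠ ∅: on such a lookahead the parser cannot decide between expanding α and letting N vanish via β.

Nullable non-terminals: P.
FIRST sets used below: FIRST(S) = { '+', ',' }

P: nullable alternative(s) P → ε; FOLLOW(P) = { $, '+' }
  P → ε: FIRST \ {ε} = { } — this is the only nullable alternative, skip
  P → + T: FIRST \ {ε} = { '+' } — overlaps FOLLOW(P) on { '+' }: CONFLICT
  P → S T: FIRST \ {ε} = { '+', ',' } — overlaps FOLLOW(P) on { '+' }: CONFLICT

S, T, Y have no nullable alternative, so no FIRST/FOLLOW check is needed there.

So the grammar has 2 FIRST/FOLLOW conflicts (marked CONFLICT above).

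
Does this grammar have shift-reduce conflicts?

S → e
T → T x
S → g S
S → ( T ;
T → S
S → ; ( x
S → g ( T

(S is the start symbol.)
Yes — I9: [S → g ( T .] vs [S → ( T . ;]

A shift-reduce conflict occurs when an LR(0) state has both:
  - a complete (reduce) item [A → α .] (dot at the end), and
  - a shift item [B → β . c γ] (dot before a terminal).

Augment with S' → S and build the canonical LR(0) collection (I0 = CLOSURE({[S' → . S]}), then GOTO on every symbol after a dot until no new states appear). It has 15 states:
  I0: { [S → . ( T ;], [S → . ; ( x], [S → . e], [S → . g ( T], [S → . g S], [S' → . S] }  — shift
  I1: { [S → ( . T ;], [S → . ( T ;], [S → . ; ( x], [S → . e], [S → . g ( T], [S → . g S], [T → . S], [T → . T x] }  — shift
  I2: { [S → ; . ( x] }  — shift
  I3: { [S' → S .] }  — accept
  I4: { [S → e .] }  — reduce
  I5: { [S → . ( T ;], [S → . ; ( x], [S → . e], [S → . g ( T], [S → . g S], [S → g . ( T], [S → g . S] }  — shift
  I6: { [S → ( . T ;], [S → . ( T ;], [S → . ; ( x], [S → . e], [S → . g ( T], [S → . g S], [S → g ( . T], [T → . S], [T → . T x] }  — shift
  I7: { [S → g S .] }  — reduce
  I8: { [T → S .] }  — reduce
  I9: { [S → ( T . ;], [S → g ( T .], [T → T . x] }  — shift, reduce
  I10: { [S → ( T ; .] }  — reduce
  I11: { [T → T x .] }  — reduce
  I12: { [S → ; ( . x] }  — shift
  I13: { [S → ; ( x .] }  — reduce
  I14: { [S → ( T . ;], [T → T . x] }  — shift

I9 contains reduce item [S → g ( T .] and shift items [S → ( T . ;], [T → T . x] — shift-reduce conflict.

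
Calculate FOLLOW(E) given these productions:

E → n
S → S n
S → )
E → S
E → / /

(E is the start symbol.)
{ $ }

E is the start symbol, so $ ∈ FOLLOW(E).
E does not occur on any right-hand side.

Taking the union: FOLLOW(E) = { $ }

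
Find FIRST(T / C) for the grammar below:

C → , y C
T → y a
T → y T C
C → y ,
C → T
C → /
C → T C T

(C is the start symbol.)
{ 'y' }

FIRST sets of the non-terminals involved (from the grammar, by fixed-point iteration):
  FIRST(T) = { 'y' }

To compute FIRST(T / C), process the symbols left to right:
Symbol T is a non-terminal. Add FIRST(T) \ {ε} = { 'y' }
T is not nullable (ε ∉ FIRST(T)), so stop here.
FIRST(T / C) = { 'y' }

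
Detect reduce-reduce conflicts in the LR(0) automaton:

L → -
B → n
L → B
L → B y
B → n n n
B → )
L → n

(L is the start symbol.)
Yes — I5: [B → n .] vs [L → n .]

A reduce-reduce conflict occurs when an LR(0) state has two complete items [A → α .] and [B → β .] — both call for a reduction, and with no lookahead the parser cannot choose between them.

Augment with L' → L and build the canonical LR(0) collection (I0 = CLOSURE({[L' → . L]}), then GOTO on every symbol after a dot until no new states appear). It has 9 states:
  I0: { [B → . )], [B → . n n n], [B → . n], [L → . -], [L → . B y], [L → . B], [L → . n], [L' → . L] }  — shift
  I1: { [B → ) .] }  — reduce
  I2: { [L → - .] }  — reduce
  I3: { [L → B . y], [L → B .] }  — shift, reduce
  I4: { [L' → L .] }  — accept
  I5: { [B → n . n n], [B → n .], [L → n .] }  — shift, 2 reduces
  I6: { [B → n n . n] }  — shift
  I7: { [B → n n n .] }  — reduce
  I8: { [L → B y .] }  — reduce

I5 contains complete items [B → n .], [L → n .] — reduce-reduce conflict.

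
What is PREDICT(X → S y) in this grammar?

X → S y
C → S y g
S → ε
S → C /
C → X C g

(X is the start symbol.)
PREDICT(X → S y) = (FIRST(RHS) \ {ε}) ∪ (FOLLOW(X) if ε ∈ FIRST(RHS), i.e. RHS ⇒* ε)
FIRST(S) = { 'y', ε }
FIRST(S y) = { 'y' }
ε ∉ FIRST(S y), so FOLLOW(X) is not added.
PREDICT(X → S y) = { 'y' }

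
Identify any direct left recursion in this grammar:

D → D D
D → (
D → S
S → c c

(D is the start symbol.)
Yes, D is left-recursive

Direct left recursion occurs when N → N α for some non-terminal N (the right-hand side begins with the left-hand side itself).

D → D D: LEFT RECURSIVE (starts with D)
D → (: starts with '('
D → S: starts with S
S → c c: starts with c

The grammar has direct left recursion on: D.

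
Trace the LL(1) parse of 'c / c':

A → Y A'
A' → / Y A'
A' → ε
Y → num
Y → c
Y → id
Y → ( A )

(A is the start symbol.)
LL(1) parsing maintains a stack (initially the start symbol over $) and the input. At each step: if the stack top is a terminal, match it against the current input token; if it is a non-terminal N, replace it with the RHS of M[N, lookahead] (the unique production whose predict set contains the lookahead).

Stack is shown with the top on the left.

Stack     Input    Action
-------------------------
A $       c / c $  output A → Y A'
Y A' $    c / c $  output Y → c
c A' $    c / c $  match 'c'
A' $      / c $    output A' → / Y A'
/ Y A' $  / c $    match '/'
Y A' $    c $      output Y → c
c A' $    c $      match 'c'
A' $      $        output A' → ε
$         $        accept

The string is accepted.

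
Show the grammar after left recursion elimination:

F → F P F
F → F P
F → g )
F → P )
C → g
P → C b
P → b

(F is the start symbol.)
F is directly left-recursive. The standard transformation for
  A → A α₁ | ... | A α_m | β₁ | ... | β_n
is
  A  → β₁ A' | ... | β_n A'
  A' → α₁ A' | ... | α_m A' | ε

F → g ) becomes F → g ) F'
F → P ) becomes F → P ) F'
F → F P F becomes F' → P F F'
F → F P becomes F' → P F'
Add F' → ε

Productions for other non-terminals are unchanged:
  C → g
  P → C b
  P → b

Resulting grammar:
F → g ) F'
F → P ) F'
F' → P F F'
F' → P F'
F' → ε
C → g
P → C b
P → b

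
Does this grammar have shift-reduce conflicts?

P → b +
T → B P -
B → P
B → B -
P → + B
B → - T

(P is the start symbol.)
A shift-reduce conflict occurs when an LR(0) state has both:
  - a complete (reduce) item [A → α .] (dot at the end), and
  - a shift item [B → β . c γ] (dot before a terminal).

Augment with P' → P and build the canonical LR(0) collection (I0 = CLOSURE({[P' → . P]}), then GOTO on every symbol after a dot until no new states appear). It has 13 states:
  I0: { [P → . + B], [P → . b +], [P' → . P] }  — shift
  I1: { [B → . - T], [B → . B -], [B → . P], [P → + . B], [P → . + B], [P → . b +] }  — shift
  I2: { [P' → P .] }  — accept
  I3: { [P → b . +] }  — shift
  I4: { [P → b + .] }  — reduce
  I5: { [B → - . T], [B → . - T], [B → . B -], [B → . P], [P → . + B], [P → . b +], [T → . B P -] }  — shift
  I6: { [B → B . -], [P → + B .] }  — shift, reduce
  I7: { [B → P .] }  — reduce
  I8: { [B → B - .] }  — reduce
  I9: { [B → B . -], [P → . + B], [P → . b +], [T → B . P -] }  — shift
  I10: { [B → - T .] }  — reduce
  I11: { [T → B P . -] }  — shift
  I12: { [T → B P - .] }  — reduce

I6 contains reduce item [P → + B .] and shift item [B → B . -] — shift-reduce conflict.

Answer: Yes — I6: [P → + B .] vs [B → B . -]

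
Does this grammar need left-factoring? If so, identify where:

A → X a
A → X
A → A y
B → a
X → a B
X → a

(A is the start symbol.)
Left-factoring is needed when two productions for the same non-terminal
share a common prefix on the right-hand side.

Productions for A:
  A → X a
  A → X
  A → A y
Productions for X:
  X → a B
  X → a

Found common prefix 'X' in productions for A
Found common prefix 'a' in productions for X

Answer: Yes, A has productions with common prefix 'X'; X has productions with common prefix 'a'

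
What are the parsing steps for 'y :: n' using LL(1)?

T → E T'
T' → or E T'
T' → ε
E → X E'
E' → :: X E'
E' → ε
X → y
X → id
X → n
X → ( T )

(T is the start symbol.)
LL(1) parsing maintains a stack (initially the start symbol over $) and the input. At each step: if the stack top is a terminal, match it against the current input token; if it is a non-terminal N, replace it with the RHS of M[N, lookahead] (the unique production whose predict set contains the lookahead).

Stack is shown with the top on the left.

Stack         Input     Action
------------------------------
T $           y :: n $  output T → E T'
E T' $        y :: n $  output E → X E'
X E' T' $     y :: n $  output X → y
y E' T' $     y :: n $  match 'y'
E' T' $       :: n $    output E' → :: X E'
:: X E' T' $  :: n $    match '::'
X E' T' $     n $       output X → n
n E' T' $     n $       match 'n'
E' T' $       $         output E' → ε
T' $          $         output T' → ε
$             $         accept

The string is accepted.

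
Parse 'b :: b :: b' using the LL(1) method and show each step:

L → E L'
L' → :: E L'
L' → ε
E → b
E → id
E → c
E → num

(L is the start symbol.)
Stack is shown with the top on the left.

Stack      Input          Action
--------------------------------
L $        b :: b :: b $  output L → E L'
E L' $     b :: b :: b $  output E → b
b L' $     b :: b :: b $  match 'b'
L' $       :: b :: b $    output L' → :: E L'
:: E L' $  :: b :: b $    match '::'
E L' $     b :: b $       output E → b
b L' $     b :: b $       match 'b'
L' $       :: b $         output L' → :: E L'
:: E L' $  :: b $         match '::'
E L' $     b $            output E → b
b L' $     b $            match 'b'
L' $       $              output L' → ε
$          $              accept

The string is accepted.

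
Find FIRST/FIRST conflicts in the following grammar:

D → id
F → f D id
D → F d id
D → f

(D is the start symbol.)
Yes. D → F d id / D → f on { 'f' }

A FIRST/FIRST conflict occurs when two productions N → α and N → β for the same non-terminal have FIRST(α) ∩ FIRST(β) ≠ ∅ (with ε ∈ FIRST of a nullable right-hand side, so two nullable alternatives also conflict).

FIRST sets of the non-terminals at (or reachable through a nullable prefix from) the front of some alternative:
  FIRST(F) = { 'f' }

Productions for D:
  D → id: FIRST = { 'id' }
  D → F d id: FIRST = { 'f' }
  D → f: FIRST = { 'f' }
F has only one production, so no FIRST/FIRST conflict is possible there.

Conflict for D: D → F d id and D → f
  Overlap: { 'f' }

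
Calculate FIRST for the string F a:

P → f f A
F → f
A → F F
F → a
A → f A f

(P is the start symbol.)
FIRST sets of the non-terminals involved (from the grammar, by fixed-point iteration):
  FIRST(F) = { 'a', 'f' }

To compute FIRST(F a), process the symbols left to right:
Symbol F is a non-terminal. Add FIRST(F) \ {ε} = { 'a', 'f' }
F is not nullable (ε ∉ FIRST(F)), so stop here.
FIRST(F a) = { 'a', 'f' }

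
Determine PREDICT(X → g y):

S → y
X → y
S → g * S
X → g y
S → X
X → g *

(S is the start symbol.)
PREDICT(X → g y) = (FIRST(RHS) \ {ε}) ∪ (FOLLOW(X) if ε ∈ FIRST(RHS), i.e. RHS ⇒* ε)
FIRST(g y) = { 'g' }
ε ∉ FIRST(g y), so FOLLOW(X) is not added.
PREDICT(X → g y) = { 'g' }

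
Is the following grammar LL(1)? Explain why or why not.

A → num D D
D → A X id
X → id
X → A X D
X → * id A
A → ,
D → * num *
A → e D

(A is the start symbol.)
Relevant sets:
  FIRST(A) = { ',', 'e', 'num' }

For A:
  PREDICT(A → num D D) = { 'num' }
  PREDICT(A → ',') = { ',' }
  PREDICT(A → e D) = { 'e' }
For D:
  PREDICT(D → A X id) = { ',', 'e', 'num' }
  PREDICT(D → '*' num '*') = { '*' }
For X:
  PREDICT(X → id) = { 'id' }
  PREDICT(X → A X D) = { ',', 'e', 'num' }
  PREDICT(X → '*' id A) = { '*' }

All predict sets are disjoint. The grammar IS LL(1).

Answer: Yes, the grammar is LL(1).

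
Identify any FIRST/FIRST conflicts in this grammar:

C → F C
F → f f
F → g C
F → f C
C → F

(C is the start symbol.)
FIRST sets of the non-terminals at (or reachable through a nullable prefix from) the front of some alternative:
  FIRST(F) = { 'f', 'g' }

Productions for C:
  C → F C: FIRST = { 'f', 'g' }
  C → F: FIRST = { 'f', 'g' }
Productions for F:
  F → f f: FIRST = { 'f' }
  F → g C: FIRST = { 'g' }
  F → f C: FIRST = { 'f' }

Conflict for C: C → F C and C → F
  Overlap: { 'f', 'g' }
Conflict for F: F → f f and F → f C
  Overlap: { 'f' }

Answer: Yes. C → F C / C → F on { 'f', 'g' }; F → f f / F → f C on { 'f' }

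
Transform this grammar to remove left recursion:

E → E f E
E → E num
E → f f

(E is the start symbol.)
E is directly left-recursive. The standard transformation for
  A → A α₁ | ... | A α_m | β₁ | ... | β_n
is
  A  → β₁ A' | ... | β_n A'
  A' → α₁ A' | ... | α_m A' | ε

E → f f becomes E → f f E'
E → E f E becomes E' → f E E'
E → E num becomes E' → num E'
Add E' → ε

Resulting grammar:
E → f f E'
E' → f E E'
E' → num E'
E' → ε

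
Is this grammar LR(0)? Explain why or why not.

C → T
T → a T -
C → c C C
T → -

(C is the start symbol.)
A grammar is LR(0) if no state in the canonical LR(0) collection has:
  - both a shift item (dot before a terminal) and a complete item (shift-reduce conflict), or
  - two or more complete items (reduce-reduce conflict; the accept item [C' → C .] counts as a complete item here).

Augment with C' → C and build the canonical LR(0) collection (I0 = CLOSURE({[C' → . C]}), then GOTO on every symbol after a dot until no new states appear). It has 10 states:
  I0: { [C → . T], [C → . c C C], [C' → . C], [T → . -], [T → . a T -] }  — shift
  I1: { [T → - .] }  — reduce
  I2: { [C' → C .] }  — accept
  I3: { [C → T .] }  — reduce
  I4: { [T → . -], [T → . a T -], [T → a . T -] }  — shift
  I5: { [C → . T], [C → . c C C], [C → c . C C], [T → . -], [T → . a T -] }  — shift
  I6: { [C → . T], [C → . c C C], [C → c C . C], [T → . -], [T → . a T -] }  — shift
  I7: { [C → c C C .] }  — reduce
  I8: { [T → a T . -] }  — shift
  I9: { [T → a T - .] }  — reduce

Every state is either a pure shift/goto state or contains exactly one complete item and nothing to shift — no conflicts. The grammar is LR(0).

Answer: Yes, the grammar is LR(0)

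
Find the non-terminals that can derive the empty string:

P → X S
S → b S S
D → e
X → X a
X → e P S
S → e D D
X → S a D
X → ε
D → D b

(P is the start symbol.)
{ 'X' }

A non-terminal is nullable if it can derive ε (the empty string): either it has an ε-production, or it has a production whose right-hand side consists entirely of nullable non-terminals.

ε-productions: X → ε
So X is immediately nullable.
No further non-terminal can be added: every production for the remaining non-terminals contains a terminal or a non-nullable non-terminal.
Nullable = { 'X' }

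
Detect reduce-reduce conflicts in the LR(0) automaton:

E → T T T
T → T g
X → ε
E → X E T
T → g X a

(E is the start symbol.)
Yes — I11: [T → T g .] vs [X → .]

A reduce-reduce conflict occurs when an LR(0) state has two complete items [A → α .] and [B → β .] — both call for a reduction, and with no lookahead the parser cannot choose between them.

Augment with E' → E and build the canonical LR(0) collection (I0 = CLOSURE({[E' → . E]}), then GOTO on every symbol after a dot until no new states appear). It has 13 states:
  I0: { [E → . T T T], [E → . X E T], [E' → . E], [T → . T g], [T → . g X a], [X → .] }  — shift, reduce
  I1: { [E' → E .] }  — accept
  I2: { [E → T . T T], [T → . T g], [T → . g X a], [T → T . g] }  — shift
  I3: { [E → . T T T], [E → . X E T], [E → X . E T], [T → . T g], [T → . g X a], [X → .] }  — shift, reduce
  I4: { [T → g . X a], [X → .] }  — reduce
  I5: { [T → g X . a] }  — shift
  I6: { [T → g X a .] }  — reduce
  I7: { [E → X E . T], [T → . T g], [T → . g X a] }  — shift
  I8: { [E → X E T .], [T → T . g] }  — shift, reduce
  I9: { [T → T g .] }  — reduce
  I10: { [E → T T . T], [T → . T g], [T → . g X a], [T → T . g] }  — shift
  I11: { [T → T g .], [T → g . X a], [X → .] }  — 2 reduces
  I12: { [E → T T T .], [T → T . g] }  — shift, reduce

I11 contains complete items [T → T g .], [X → .] — reduce-reduce conflict.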